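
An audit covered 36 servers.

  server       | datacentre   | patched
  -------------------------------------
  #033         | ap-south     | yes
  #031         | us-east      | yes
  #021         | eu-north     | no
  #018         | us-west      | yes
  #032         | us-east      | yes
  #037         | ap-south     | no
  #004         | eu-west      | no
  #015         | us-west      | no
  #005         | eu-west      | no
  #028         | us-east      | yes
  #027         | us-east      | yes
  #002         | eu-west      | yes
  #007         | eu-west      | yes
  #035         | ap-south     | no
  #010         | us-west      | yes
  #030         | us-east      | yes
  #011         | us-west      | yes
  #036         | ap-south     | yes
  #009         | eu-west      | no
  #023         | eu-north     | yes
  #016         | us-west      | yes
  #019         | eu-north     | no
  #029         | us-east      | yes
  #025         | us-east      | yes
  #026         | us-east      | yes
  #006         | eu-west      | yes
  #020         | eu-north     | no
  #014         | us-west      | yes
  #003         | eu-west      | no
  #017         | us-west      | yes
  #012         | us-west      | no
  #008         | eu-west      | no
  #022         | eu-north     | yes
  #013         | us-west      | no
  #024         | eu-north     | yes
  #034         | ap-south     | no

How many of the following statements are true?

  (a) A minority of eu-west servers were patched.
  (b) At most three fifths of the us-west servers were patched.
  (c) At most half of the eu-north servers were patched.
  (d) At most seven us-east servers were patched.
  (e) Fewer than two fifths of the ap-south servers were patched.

2

(a) eu-west: |A| = 8, |A ∩ B| = 3; needs |A ∩ B| < |A ∖ B| — true.
(b) us-west: |A| = 9, |A ∩ B| = 6; needs |A ∩ B| / |A| ≤ 3/5 — false.
(c) eu-north: |A| = 6, |A ∩ B| = 3; needs |A ∩ B| ≤ |A ∖ B| — true.
(d) us-east: |A| = 8, |A ∩ B| = 8; needs |A ∩ B| ≤ 7 — false.
(e) ap-south: |A| = 5, |A ∩ B| = 2; needs |A ∩ B| / |A| < 2/5 — false.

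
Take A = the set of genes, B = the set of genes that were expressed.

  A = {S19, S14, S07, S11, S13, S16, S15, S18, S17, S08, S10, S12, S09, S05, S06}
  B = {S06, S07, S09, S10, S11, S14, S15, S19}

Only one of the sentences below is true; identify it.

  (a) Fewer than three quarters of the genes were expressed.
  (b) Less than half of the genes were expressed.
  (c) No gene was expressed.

(a)

|A| = 15, |A ∩ B| = 8, |A ∖ B| = 7.
(a) requires |A ∩ B| / |A| < 3/4: true.
(b) requires |A ∩ B| < |A ∖ B|: false.
(c) requires A ∩ B = ∅ (|A ∩ B| = 0): false.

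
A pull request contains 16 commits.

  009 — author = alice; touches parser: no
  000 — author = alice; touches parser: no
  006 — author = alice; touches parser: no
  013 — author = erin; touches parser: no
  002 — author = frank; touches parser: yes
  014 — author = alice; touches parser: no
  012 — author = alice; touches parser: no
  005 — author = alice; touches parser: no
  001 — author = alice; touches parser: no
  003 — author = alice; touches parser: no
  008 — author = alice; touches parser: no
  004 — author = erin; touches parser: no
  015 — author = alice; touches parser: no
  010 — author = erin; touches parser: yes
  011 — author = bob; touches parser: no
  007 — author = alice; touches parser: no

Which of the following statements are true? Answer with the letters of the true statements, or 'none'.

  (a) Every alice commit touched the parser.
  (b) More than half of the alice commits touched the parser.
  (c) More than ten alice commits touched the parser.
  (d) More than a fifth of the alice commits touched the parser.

none

|A| = 11, |A ∩ B| = 0, |A ∖ B| = 11.
(a) A ⊆ B, i.e. every element of A is in B (|A ∖ B| = 0): fails.
(b) |A ∩ B| > |A ∖ B|: fails.
(c) |A ∩ B| > 10: fails.
(d) |A ∩ B| / |A| > 1/5: fails.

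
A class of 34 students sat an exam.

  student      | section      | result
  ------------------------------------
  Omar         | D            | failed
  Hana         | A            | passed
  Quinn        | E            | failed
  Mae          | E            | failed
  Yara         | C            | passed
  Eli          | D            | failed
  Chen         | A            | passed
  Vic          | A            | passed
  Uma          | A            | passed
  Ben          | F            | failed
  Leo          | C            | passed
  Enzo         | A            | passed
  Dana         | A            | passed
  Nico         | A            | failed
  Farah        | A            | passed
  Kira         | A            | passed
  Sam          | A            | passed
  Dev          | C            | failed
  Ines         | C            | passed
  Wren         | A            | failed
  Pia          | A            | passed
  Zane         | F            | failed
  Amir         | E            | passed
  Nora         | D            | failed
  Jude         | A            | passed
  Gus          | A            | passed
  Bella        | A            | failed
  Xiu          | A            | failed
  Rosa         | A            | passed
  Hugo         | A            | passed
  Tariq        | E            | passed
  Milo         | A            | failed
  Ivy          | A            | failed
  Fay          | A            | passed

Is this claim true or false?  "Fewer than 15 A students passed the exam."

'Fewer than 15 A students passed the exam' holds iff |A ∩ B| < 15.
|A| = 21, |A ∩ B| = 15, |A ∖ B| = 6.
|A ∩ B| = 15, so the statement is false.

False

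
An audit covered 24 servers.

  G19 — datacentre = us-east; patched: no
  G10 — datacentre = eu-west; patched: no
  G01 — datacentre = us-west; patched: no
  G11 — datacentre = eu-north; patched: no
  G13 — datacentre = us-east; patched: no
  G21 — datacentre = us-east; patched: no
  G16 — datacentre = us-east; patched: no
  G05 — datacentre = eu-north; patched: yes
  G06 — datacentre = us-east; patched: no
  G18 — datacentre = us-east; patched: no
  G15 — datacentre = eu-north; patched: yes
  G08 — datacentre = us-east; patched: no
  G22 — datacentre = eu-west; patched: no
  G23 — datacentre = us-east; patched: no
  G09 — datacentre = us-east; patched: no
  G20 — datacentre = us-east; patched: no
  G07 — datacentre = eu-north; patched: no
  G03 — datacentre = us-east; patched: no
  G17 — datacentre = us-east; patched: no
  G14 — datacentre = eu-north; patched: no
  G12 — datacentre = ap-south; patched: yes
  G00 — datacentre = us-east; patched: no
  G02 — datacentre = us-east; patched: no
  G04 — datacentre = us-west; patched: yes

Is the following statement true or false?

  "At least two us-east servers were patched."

The determiner here denotes the relation: |A ∩ B| ≥ 2.
A (the restrictor) = {G19, G13, G21, G16, G06, G18, G08, G23, G09, G20, G03, G17, G00, G02}, |A| = 14.
A ∩ B = {}, so |A ∩ B| = 0.
|A ∩ B| = 0, so the statement is false.

False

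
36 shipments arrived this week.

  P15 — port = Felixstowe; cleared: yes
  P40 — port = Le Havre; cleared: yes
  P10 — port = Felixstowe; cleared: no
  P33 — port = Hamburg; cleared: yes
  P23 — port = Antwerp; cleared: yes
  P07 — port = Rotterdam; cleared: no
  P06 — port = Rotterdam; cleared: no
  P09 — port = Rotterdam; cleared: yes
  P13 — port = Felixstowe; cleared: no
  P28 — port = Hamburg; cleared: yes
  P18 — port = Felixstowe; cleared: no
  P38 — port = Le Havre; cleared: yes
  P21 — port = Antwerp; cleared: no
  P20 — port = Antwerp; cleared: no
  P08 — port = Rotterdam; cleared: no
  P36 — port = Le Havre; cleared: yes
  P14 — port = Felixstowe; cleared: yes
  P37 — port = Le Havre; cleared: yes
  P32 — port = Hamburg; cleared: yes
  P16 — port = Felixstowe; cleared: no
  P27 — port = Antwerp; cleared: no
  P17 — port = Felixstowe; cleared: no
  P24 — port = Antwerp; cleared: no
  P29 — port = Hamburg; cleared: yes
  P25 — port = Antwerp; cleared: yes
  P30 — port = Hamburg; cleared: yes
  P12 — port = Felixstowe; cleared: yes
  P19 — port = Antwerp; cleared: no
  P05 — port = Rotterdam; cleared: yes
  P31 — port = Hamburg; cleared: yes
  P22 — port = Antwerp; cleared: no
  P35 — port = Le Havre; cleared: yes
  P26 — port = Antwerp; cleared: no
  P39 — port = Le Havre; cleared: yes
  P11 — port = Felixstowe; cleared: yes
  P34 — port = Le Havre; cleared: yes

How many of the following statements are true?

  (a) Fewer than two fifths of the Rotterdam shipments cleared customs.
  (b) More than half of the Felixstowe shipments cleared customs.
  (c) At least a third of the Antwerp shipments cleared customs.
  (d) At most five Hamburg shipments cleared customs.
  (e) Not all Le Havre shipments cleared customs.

(a) Rotterdam: |A| = 5, |A ∩ B| = 2; needs |A ∩ B| / |A| < 2/5 — false.
(b) Felixstowe: |A| = 9, |A ∩ B| = 4; needs |A ∩ B| > |A ∖ B| — false.
(c) Antwerp: |A| = 9, |A ∩ B| = 2; needs |A ∩ B| / |A| ≥ 1/3 — false.
(d) Hamburg: |A| = 6, |A ∩ B| = 6; needs |A ∩ B| ≤ 5 — false.
(e) Le Havre: |A| = 7, |A ∩ B| = 7; needs A ⊄ B (|A ∖ B| ≥ 1) — false.

0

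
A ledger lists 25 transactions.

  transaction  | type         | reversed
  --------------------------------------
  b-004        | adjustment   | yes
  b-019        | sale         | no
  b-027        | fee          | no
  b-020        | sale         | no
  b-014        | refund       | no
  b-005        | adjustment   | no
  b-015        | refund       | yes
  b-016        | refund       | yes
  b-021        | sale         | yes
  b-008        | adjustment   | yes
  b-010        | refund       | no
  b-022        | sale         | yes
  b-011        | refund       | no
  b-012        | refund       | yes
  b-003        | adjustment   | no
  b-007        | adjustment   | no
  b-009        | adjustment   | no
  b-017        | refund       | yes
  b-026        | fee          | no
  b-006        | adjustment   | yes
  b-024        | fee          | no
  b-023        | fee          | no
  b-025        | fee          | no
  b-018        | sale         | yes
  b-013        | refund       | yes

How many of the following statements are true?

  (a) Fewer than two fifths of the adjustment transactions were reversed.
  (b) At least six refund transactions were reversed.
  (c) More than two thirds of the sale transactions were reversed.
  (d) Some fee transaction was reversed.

0

(a) adjustment: |A| = 7, |A ∩ B| = 3; needs |A ∩ B| / |A| < 2/5 — false.
(b) refund: |A| = 8, |A ∩ B| = 5; needs |A ∩ B| ≥ 6 — false.
(c) sale: |A| = 5, |A ∩ B| = 3; needs |A ∩ B| / |A| > 2/3 — false.
(d) fee: |A| = 5, |A ∩ B| = 0; needs A ∩ B ≠ ∅ (|A ∩ B| ≥ 1) — false.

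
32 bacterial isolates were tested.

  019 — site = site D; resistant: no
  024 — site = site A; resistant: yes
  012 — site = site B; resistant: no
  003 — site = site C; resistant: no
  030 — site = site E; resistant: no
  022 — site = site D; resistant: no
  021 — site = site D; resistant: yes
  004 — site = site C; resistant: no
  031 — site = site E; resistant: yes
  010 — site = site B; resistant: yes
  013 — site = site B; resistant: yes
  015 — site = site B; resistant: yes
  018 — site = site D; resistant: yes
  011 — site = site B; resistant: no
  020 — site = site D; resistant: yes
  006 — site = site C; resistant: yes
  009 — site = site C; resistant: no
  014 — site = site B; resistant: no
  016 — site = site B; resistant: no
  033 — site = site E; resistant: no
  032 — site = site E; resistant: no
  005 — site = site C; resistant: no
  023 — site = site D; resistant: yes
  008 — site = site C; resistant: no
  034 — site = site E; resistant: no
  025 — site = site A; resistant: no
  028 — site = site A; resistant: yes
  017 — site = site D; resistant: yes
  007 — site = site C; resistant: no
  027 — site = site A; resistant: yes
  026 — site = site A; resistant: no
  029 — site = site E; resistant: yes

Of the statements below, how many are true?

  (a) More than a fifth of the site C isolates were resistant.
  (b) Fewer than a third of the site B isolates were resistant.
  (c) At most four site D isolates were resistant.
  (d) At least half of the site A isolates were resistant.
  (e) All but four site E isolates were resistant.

(a) site C: |A| = 7, |A ∩ B| = 1; needs |A ∩ B| / |A| > 1/5 — false.
(b) site B: |A| = 7, |A ∩ B| = 3; needs |A ∩ B| / |A| < 1/3 — false.
(c) site D: |A| = 7, |A ∩ B| = 5; needs |A ∩ B| ≤ 4 — false.
(d) site A: |A| = 5, |A ∩ B| = 3; needs |A ∩ B| ≥ |A ∖ B| — true.
(e) site E: |A| = 6, |A ∩ B| = 2; needs |A ∖ B| = 4 — true.

2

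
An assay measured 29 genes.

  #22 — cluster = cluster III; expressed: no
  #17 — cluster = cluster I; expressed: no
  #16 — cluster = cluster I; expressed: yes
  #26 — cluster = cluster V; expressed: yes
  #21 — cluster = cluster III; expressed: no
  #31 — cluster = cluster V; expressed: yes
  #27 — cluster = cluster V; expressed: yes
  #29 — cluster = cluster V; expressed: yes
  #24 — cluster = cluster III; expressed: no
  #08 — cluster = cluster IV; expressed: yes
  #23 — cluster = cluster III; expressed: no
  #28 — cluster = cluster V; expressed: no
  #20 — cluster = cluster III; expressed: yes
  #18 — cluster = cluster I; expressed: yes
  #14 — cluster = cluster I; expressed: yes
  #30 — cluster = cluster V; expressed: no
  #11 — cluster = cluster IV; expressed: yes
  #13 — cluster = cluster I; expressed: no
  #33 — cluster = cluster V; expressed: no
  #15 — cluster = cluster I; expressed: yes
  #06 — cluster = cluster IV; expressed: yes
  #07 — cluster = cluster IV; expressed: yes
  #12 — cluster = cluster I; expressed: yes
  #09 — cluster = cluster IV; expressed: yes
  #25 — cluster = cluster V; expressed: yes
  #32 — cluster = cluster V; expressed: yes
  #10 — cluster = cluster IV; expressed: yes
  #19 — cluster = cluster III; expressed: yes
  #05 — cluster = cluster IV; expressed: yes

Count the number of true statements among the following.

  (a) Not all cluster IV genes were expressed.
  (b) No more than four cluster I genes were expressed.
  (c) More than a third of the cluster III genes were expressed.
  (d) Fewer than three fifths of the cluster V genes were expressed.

(a) cluster IV: |A| = 7, |A ∩ B| = 7; needs A ⊄ B (|A ∖ B| ≥ 1) — false.
(b) cluster I: |A| = 7, |A ∩ B| = 5; needs |A ∩ B| ≤ 4 — false.
(c) cluster III: |A| = 6, |A ∩ B| = 2; needs |A ∩ B| / |A| > 1/3 — false.
(d) cluster V: |A| = 9, |A ∩ B| = 6; needs |A ∩ B| / |A| < 3/5 — false.

0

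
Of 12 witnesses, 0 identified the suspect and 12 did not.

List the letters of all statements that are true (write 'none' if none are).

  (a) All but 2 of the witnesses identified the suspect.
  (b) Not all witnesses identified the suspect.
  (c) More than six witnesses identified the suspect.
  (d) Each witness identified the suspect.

|A| = 12, |A ∩ B| = 0, |A ∖ B| = 12.
(a) |A ∖ B| = 2: fails.
(b) A ⊄ B (|A ∖ B| ≥ 1): holds.
(c) |A ∩ B| > 6: fails.
(d) A ⊆ B, i.e. every element of A is in B (|A ∖ B| = 0): fails.

(b)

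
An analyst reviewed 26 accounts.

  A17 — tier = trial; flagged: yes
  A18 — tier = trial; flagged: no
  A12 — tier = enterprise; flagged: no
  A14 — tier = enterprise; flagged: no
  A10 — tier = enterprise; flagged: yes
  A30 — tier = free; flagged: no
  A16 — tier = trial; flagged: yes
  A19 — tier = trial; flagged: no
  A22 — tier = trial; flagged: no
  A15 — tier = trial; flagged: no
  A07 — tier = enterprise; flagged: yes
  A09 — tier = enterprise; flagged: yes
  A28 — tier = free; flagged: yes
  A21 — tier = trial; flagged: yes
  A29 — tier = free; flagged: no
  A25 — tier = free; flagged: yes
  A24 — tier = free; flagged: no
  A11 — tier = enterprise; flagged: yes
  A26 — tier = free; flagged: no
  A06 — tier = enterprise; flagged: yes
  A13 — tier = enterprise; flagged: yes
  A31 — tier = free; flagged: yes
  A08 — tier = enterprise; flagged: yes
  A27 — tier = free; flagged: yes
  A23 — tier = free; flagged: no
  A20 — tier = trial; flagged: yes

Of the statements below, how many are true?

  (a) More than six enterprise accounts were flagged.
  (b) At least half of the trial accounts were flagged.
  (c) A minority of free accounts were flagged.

3

(a) enterprise: |A| = 9, |A ∩ B| = 7; needs |A ∩ B| > 6 — true.
(b) trial: |A| = 8, |A ∩ B| = 4; needs |A ∩ B| ≥ |A ∖ B| — true.
(c) free: |A| = 9, |A ∩ B| = 4; needs |A ∩ B| < |A ∖ B| — true.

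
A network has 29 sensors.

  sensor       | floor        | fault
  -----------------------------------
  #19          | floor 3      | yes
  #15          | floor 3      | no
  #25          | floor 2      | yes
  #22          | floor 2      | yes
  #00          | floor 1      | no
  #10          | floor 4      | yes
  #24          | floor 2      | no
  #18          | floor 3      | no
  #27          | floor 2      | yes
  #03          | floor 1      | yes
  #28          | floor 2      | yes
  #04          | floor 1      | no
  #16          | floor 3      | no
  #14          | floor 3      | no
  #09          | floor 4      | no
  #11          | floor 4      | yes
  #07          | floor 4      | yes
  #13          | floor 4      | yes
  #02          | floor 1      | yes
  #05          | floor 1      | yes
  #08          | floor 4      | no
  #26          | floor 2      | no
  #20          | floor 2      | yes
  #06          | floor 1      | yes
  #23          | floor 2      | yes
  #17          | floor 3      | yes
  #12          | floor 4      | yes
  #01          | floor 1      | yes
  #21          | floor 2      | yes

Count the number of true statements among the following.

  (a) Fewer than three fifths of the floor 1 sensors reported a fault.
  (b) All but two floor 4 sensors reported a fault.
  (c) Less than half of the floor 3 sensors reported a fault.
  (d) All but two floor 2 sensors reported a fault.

(a) floor 1: |A| = 7, |A ∩ B| = 5; needs |A ∩ B| / |A| < 3/5 — false.
(b) floor 4: |A| = 7, |A ∩ B| = 5; needs |A ∖ B| = 2 — true.
(c) floor 3: |A| = 6, |A ∩ B| = 2; needs |A ∩ B| < |A ∖ B| — true.
(d) floor 2: |A| = 9, |A ∩ B| = 7; needs |A ∖ B| = 2 — true.

3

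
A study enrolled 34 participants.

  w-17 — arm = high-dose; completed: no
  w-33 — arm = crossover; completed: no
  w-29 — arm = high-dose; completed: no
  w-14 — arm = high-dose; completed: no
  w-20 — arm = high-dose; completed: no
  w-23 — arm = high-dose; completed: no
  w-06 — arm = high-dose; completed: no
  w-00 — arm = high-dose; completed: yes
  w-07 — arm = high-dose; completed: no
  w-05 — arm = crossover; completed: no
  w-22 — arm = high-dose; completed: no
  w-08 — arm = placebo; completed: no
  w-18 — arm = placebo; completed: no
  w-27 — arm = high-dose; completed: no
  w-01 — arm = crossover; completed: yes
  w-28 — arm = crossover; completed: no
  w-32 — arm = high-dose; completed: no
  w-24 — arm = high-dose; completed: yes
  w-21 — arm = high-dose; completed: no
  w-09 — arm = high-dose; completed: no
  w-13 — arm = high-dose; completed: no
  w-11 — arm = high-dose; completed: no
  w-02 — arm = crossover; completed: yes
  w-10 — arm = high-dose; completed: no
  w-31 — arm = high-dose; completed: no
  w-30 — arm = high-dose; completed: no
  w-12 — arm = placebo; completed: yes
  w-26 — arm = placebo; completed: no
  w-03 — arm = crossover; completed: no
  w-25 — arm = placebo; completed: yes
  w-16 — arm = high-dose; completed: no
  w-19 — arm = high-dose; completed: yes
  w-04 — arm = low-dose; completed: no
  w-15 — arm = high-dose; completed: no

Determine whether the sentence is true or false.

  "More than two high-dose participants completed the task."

Truth condition: |A ∩ B| > 2.
|A| = 22, |A ∩ B| = 3, |A ∖ B| = 19.
|A ∩ B| = 3, so the statement is true.

True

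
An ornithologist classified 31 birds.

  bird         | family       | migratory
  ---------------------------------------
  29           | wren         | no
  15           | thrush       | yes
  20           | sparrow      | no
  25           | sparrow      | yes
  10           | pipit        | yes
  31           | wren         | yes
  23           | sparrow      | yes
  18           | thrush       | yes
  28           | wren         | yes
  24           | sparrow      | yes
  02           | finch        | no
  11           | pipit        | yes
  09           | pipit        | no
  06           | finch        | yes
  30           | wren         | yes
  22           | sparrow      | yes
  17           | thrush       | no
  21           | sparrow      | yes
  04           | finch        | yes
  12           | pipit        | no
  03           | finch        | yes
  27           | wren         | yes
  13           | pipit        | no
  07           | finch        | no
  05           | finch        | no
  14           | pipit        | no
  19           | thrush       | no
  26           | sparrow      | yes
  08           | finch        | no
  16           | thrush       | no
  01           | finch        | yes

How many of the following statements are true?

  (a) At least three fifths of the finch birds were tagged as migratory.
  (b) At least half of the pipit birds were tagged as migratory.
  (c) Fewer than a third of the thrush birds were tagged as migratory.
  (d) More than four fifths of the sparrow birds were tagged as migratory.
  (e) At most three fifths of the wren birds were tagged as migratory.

1

(a) finch: |A| = 8, |A ∩ B| = 4; needs |A ∩ B| / |A| ≥ 3/5 — false.
(b) pipit: |A| = 6, |A ∩ B| = 2; needs |A ∩ B| ≥ |A ∖ B| — false.
(c) thrush: |A| = 5, |A ∩ B| = 2; needs |A ∩ B| / |A| < 1/3 — false.
(d) sparrow: |A| = 7, |A ∩ B| = 6; needs |A ∩ B| / |A| > 4/5 — true.
(e) wren: |A| = 5, |A ∩ B| = 4; needs |A ∩ B| / |A| ≤ 3/5 — false.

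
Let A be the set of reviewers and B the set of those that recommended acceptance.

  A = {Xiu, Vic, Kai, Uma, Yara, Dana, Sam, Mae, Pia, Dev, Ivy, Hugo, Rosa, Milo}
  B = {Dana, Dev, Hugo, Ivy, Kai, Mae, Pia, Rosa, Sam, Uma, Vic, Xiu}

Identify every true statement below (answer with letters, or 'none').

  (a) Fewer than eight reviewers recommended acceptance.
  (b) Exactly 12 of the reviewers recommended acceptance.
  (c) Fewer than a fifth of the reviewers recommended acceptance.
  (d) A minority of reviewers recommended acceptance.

|A| = 14, |A ∩ B| = 12, |A ∖ B| = 2.
(a) |A ∩ B| < 8: fails.
(b) |A ∩ B| = 12: holds.
(c) |A ∩ B| / |A| < 1/5: fails.
(d) |A ∩ B| < |A ∖ B|: fails.

(b)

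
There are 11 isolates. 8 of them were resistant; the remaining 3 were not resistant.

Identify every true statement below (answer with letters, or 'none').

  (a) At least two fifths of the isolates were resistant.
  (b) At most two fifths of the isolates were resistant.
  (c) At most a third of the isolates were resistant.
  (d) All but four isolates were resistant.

(a)

|A| = 11, |A ∩ B| = 8, |A ∖ B| = 3.
(a) |A ∩ B| / |A| ≥ 2/5: holds.
(b) |A ∩ B| / |A| ≤ 2/5: fails.
(c) |A ∩ B| / |A| ≤ 1/3: fails.
(d) |A ∖ B| = 4: fails.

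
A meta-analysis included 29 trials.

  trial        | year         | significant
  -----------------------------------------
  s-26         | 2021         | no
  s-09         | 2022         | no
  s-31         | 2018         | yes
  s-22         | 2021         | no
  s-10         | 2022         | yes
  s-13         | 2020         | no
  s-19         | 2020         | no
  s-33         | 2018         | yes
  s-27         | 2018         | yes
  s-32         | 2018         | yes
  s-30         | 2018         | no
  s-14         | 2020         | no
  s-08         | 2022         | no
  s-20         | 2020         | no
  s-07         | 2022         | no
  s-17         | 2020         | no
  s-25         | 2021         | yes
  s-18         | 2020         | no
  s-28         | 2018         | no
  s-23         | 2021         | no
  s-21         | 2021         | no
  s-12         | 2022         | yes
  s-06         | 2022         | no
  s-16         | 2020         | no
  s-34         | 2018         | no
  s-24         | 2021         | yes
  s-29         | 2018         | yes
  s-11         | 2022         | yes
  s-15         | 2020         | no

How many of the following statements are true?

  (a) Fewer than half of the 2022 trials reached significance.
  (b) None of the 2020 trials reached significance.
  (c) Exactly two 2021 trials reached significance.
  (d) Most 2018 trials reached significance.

(a) 2022: |A| = 7, |A ∩ B| = 3; needs |A ∩ B| < |A ∖ B| — true.
(b) 2020: |A| = 8, |A ∩ B| = 0; needs A ∩ B = ∅ (|A ∩ B| = 0) — true.
(c) 2021: |A| = 6, |A ∩ B| = 2; needs |A ∩ B| = 2 — true.
(d) 2018: |A| = 8, |A ∩ B| = 5; needs |A ∩ B| > |A ∖ B| — true.

4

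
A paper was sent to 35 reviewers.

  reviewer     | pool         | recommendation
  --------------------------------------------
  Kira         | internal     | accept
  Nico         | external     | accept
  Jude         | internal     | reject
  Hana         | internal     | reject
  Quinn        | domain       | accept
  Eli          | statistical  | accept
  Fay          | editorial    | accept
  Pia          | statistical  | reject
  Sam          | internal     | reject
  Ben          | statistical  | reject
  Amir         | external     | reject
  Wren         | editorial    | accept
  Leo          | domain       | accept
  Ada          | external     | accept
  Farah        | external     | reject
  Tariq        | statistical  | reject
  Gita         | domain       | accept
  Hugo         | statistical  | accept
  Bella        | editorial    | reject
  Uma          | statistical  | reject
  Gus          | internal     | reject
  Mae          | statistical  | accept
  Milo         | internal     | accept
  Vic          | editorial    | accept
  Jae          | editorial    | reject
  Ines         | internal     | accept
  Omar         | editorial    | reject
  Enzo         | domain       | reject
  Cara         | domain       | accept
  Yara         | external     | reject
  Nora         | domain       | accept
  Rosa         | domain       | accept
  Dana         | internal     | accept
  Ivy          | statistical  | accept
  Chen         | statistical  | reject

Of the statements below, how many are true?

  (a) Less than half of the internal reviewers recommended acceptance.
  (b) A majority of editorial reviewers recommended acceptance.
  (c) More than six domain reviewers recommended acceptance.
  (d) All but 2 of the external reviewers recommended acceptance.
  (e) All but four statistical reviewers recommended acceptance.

(a) internal: |A| = 8, |A ∩ B| = 4; needs |A ∩ B| < |A ∖ B| — false.
(b) editorial: |A| = 6, |A ∩ B| = 3; needs |A ∩ B| > |A ∖ B| — false.
(c) domain: |A| = 7, |A ∩ B| = 6; needs |A ∩ B| > 6 — false.
(d) external: |A| = 5, |A ∩ B| = 2; needs |A ∖ B| = 2 — false.
(e) statistical: |A| = 9, |A ∩ B| = 4; needs |A ∖ B| = 4 — false.

0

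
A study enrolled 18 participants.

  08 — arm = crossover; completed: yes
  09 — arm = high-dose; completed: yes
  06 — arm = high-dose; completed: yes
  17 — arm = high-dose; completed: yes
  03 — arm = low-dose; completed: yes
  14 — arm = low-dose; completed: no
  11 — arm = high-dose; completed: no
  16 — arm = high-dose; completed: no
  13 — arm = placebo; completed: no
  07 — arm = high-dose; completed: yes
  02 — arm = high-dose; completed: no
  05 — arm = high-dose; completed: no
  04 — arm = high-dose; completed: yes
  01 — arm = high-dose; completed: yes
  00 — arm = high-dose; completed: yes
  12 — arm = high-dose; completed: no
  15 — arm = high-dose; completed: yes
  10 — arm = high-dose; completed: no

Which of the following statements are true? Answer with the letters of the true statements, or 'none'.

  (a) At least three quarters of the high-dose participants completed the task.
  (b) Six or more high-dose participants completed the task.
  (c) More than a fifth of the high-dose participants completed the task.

(b), (c)

|A| = 14, |A ∩ B| = 8, |A ∖ B| = 6.
(a) |A ∩ B| / |A| ≥ 3/4: fails.
(b) |A ∩ B| ≥ 6: holds.
(c) |A ∩ B| / |A| > 1/5: holds.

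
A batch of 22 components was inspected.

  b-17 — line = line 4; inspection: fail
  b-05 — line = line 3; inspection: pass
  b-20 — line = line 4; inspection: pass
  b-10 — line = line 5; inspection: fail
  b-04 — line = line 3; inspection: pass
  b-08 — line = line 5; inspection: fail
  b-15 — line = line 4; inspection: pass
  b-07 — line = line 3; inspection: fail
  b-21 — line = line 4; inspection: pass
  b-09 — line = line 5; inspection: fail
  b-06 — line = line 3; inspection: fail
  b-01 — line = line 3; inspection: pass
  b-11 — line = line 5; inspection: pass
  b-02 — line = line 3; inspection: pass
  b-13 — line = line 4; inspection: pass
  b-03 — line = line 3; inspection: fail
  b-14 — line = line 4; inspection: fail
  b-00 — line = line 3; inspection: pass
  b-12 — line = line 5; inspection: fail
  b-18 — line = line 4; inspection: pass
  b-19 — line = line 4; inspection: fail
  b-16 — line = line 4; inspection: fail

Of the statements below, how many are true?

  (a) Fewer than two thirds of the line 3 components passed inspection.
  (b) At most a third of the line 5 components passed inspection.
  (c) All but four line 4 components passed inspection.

(a) line 3: |A| = 8, |A ∩ B| = 5; needs |A ∩ B| / |A| < 2/3 — true.
(b) line 5: |A| = 5, |A ∩ B| = 1; needs |A ∩ B| / |A| ≤ 1/3 — true.
(c) line 4: |A| = 9, |A ∩ B| = 5; needs |A ∖ B| = 4 — true.

3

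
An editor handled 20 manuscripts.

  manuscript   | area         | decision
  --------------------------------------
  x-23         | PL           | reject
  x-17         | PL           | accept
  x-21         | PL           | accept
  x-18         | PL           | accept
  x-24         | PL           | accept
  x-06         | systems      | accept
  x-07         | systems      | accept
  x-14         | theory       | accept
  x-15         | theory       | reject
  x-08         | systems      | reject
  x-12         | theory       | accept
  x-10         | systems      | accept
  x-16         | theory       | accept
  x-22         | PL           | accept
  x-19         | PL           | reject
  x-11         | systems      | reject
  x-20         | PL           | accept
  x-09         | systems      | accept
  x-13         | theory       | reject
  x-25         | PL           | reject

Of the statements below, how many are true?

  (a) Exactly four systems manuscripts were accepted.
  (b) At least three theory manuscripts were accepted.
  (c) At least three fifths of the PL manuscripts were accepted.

(a) systems: |A| = 6, |A ∩ B| = 4; needs |A ∩ B| = 4 — true.
(b) theory: |A| = 5, |A ∩ B| = 3; needs |A ∩ B| ≥ 3 — true.
(c) PL: |A| = 9, |A ∩ B| = 6; needs |A ∩ B| / |A| ≥ 3/5 — true.

3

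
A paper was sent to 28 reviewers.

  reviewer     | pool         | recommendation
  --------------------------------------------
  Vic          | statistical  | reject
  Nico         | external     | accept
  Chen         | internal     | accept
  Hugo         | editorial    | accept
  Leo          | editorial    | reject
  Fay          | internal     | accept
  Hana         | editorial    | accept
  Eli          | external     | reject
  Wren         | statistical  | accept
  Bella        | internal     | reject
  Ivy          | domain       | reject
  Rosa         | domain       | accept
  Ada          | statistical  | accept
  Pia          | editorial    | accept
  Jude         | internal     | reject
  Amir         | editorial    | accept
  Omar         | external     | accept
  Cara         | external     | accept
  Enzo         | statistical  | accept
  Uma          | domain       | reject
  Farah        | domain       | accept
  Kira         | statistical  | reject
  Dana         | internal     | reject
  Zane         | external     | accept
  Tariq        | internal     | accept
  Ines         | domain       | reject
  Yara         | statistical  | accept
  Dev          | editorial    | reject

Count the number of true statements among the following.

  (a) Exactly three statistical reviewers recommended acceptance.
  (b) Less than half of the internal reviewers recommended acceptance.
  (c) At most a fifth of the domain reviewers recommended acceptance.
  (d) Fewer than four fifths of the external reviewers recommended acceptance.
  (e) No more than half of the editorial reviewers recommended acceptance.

(a) statistical: |A| = 6, |A ∩ B| = 4; needs |A ∩ B| = 3 — false.
(b) internal: |A| = 6, |A ∩ B| = 3; needs |A ∩ B| < |A ∖ B| — false.
(c) domain: |A| = 5, |A ∩ B| = 2; needs |A ∩ B| / |A| ≤ 1/5 — false.
(d) external: |A| = 5, |A ∩ B| = 4; needs |A ∩ B| / |A| < 4/5 — false.
(e) editorial: |A| = 6, |A ∩ B| = 4; needs |A ∩ B| ≤ |A ∖ B| — false.

0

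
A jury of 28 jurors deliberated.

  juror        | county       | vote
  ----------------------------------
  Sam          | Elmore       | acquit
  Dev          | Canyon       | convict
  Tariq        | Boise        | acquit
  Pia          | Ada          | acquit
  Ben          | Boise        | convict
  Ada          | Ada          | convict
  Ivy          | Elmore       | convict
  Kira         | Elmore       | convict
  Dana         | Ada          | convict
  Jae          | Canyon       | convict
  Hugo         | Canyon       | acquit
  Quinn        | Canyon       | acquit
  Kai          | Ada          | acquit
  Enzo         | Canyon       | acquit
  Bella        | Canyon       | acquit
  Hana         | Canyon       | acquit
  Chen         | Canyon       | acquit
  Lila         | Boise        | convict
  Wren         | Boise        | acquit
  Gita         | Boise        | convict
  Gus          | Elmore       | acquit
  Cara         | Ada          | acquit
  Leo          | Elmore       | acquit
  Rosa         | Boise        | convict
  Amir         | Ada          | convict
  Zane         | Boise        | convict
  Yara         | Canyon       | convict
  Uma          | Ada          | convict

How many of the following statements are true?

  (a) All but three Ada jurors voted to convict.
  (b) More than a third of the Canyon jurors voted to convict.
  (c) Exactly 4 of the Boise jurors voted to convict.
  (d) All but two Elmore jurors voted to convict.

1

(a) Ada: |A| = 7, |A ∩ B| = 4; needs |A ∖ B| = 3 — true.
(b) Canyon: |A| = 9, |A ∩ B| = 3; needs |A ∩ B| / |A| > 1/3 — false.
(c) Boise: |A| = 7, |A ∩ B| = 5; needs |A ∩ B| = 4 — false.
(d) Elmore: |A| = 5, |A ∩ B| = 2; needs |A ∖ B| = 2 — false.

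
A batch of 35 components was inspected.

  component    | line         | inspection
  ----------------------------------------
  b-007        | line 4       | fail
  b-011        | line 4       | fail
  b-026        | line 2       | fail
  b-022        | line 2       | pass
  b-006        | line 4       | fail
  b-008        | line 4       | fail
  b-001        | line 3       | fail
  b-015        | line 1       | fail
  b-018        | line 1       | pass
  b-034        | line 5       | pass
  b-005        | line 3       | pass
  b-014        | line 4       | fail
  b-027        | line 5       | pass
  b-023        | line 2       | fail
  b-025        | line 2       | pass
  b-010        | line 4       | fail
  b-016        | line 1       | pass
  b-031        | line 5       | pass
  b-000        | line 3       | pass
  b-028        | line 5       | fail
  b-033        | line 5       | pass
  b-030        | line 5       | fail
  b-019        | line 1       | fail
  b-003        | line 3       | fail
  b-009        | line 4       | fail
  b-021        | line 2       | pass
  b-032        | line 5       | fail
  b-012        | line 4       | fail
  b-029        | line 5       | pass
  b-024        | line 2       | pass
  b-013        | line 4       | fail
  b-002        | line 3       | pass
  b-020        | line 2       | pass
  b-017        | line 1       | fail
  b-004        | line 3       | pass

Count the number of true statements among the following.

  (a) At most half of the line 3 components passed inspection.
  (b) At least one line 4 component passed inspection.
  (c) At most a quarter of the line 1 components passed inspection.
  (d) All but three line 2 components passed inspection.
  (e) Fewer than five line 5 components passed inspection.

(a) line 3: |A| = 6, |A ∩ B| = 4; needs |A ∩ B| ≤ |A ∖ B| — false.
(b) line 4: |A| = 9, |A ∩ B| = 0; needs A ∩ B ≠ ∅ (|A ∩ B| ≥ 1) — false.
(c) line 1: |A| = 5, |A ∩ B| = 2; needs |A ∩ B| / |A| ≤ 1/4 — false.
(d) line 2: |A| = 7, |A ∩ B| = 5; needs |A ∖ B| = 3 — false.
(e) line 5: |A| = 8, |A ∩ B| = 5; needs |A ∩ B| < 5 — false.

0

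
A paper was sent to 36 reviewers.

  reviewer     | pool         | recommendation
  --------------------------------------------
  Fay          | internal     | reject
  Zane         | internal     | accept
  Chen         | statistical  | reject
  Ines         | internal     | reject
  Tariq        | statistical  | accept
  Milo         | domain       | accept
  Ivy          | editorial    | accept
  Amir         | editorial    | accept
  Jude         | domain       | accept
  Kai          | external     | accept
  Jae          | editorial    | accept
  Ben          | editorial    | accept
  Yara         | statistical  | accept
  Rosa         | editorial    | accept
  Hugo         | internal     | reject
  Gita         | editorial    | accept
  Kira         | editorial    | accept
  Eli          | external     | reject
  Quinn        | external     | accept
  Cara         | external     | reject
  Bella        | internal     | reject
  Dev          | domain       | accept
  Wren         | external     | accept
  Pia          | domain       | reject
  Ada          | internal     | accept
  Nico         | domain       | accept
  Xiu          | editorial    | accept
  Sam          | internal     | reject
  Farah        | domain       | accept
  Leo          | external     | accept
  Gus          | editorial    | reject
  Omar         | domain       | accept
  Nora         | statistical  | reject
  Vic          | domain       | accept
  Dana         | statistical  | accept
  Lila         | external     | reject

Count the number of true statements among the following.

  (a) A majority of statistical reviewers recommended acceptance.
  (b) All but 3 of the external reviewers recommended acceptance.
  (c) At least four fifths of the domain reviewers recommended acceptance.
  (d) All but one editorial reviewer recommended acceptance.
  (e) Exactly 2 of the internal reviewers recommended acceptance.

(a) statistical: |A| = 5, |A ∩ B| = 3; needs |A ∩ B| > |A ∖ B| — true.
(b) external: |A| = 7, |A ∩ B| = 4; needs |A ∖ B| = 3 — true.
(c) domain: |A| = 8, |A ∩ B| = 7; needs |A ∩ B| / |A| ≥ 4/5 — true.
(d) editorial: |A| = 9, |A ∩ B| = 8; needs |A ∖ B| = 1 — true.
(e) internal: |A| = 7, |A ∩ B| = 2; needs |A ∩ B| = 2 — true.

5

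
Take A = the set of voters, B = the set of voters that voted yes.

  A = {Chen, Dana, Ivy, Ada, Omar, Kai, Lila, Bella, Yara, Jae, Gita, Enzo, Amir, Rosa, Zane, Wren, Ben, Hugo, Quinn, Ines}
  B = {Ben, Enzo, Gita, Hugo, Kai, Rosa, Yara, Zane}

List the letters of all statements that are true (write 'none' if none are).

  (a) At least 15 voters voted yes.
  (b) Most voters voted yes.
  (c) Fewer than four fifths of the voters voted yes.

|A| = 20, |A ∩ B| = 8, |A ∖ B| = 12.
(a) |A ∩ B| ≥ 15: fails.
(b) |A ∩ B| > |A ∖ B|: fails.
(c) |A ∩ B| / |A| < 4/5: holds.

(c)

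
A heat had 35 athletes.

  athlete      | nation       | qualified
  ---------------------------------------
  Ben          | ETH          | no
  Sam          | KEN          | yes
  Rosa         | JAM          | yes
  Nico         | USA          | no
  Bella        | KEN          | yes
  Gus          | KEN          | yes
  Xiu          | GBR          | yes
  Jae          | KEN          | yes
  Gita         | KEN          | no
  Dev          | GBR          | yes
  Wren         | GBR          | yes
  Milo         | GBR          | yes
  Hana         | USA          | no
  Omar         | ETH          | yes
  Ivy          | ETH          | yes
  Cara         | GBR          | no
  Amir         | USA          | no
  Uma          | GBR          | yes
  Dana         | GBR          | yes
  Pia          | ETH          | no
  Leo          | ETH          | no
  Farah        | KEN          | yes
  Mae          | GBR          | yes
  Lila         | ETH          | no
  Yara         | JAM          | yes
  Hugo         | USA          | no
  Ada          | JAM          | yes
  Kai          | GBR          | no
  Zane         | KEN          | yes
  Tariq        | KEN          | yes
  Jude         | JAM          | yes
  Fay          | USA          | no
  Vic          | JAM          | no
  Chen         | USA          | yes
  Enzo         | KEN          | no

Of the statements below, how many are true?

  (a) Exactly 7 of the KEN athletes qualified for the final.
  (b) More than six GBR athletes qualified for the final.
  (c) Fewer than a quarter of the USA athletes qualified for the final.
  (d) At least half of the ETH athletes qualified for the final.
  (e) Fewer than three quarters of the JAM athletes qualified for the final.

(a) KEN: |A| = 9, |A ∩ B| = 7; needs |A ∩ B| = 7 — true.
(b) GBR: |A| = 9, |A ∩ B| = 7; needs |A ∩ B| > 6 — true.
(c) USA: |A| = 6, |A ∩ B| = 1; needs |A ∩ B| / |A| < 1/4 — true.
(d) ETH: |A| = 6, |A ∩ B| = 2; needs |A ∩ B| ≥ |A ∖ B| — false.
(e) JAM: |A| = 5, |A ∩ B| = 4; needs |A ∩ B| / |A| < 3/4 — false.

3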